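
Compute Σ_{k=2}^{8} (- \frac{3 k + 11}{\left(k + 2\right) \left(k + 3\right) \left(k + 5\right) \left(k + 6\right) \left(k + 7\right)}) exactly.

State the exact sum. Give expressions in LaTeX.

t_(k+1)/t_k = (k + 2)*(k + 5)*(3*k + 14)/((k + 4)*(k + 8)*(3*k + 11)).
A = k + 2, B = k + 8, C = k**2 + 23*k/3 + 44/3.
Key eq: (k + 2)·f(k+1) = (k + 7)·f(k) + (k**2 + 23*k/3 + 44/3).
d = 5 from the (1,1,2) case.
A polynomial solution: f(k) = k*(k + 3)*(k + 4)*(k**2 + 13*k + 52)/180.
R(k) = B(k−1)·f(k)/C(k) = k*(k + 3)*(k + 7)*(k**2 + 13*k + 52)/(60*(3*k + 11)); s_k = R·t_k = k*(-k**2 - 13*k - 52)/(60*(k**3 + 13*k**2 + 52*k + 60)).
Verify: (-3*k - 11)/(k**5 + 23*k**4 + 203*k**3 + 853*k**2 + 1692*k + 1260) matches t_k.
Sum = s_(9) − s_(2); s_(9) = -5/308, s_(2) = -41/3360 ⇒ -149/36960.

Σ = -149/36960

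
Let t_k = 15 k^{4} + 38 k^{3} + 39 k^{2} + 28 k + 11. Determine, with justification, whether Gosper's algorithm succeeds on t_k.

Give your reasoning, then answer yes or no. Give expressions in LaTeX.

Yes. s_k = k \left(3 k^{4} + 2 k^{3} - k^{2} + 4 k + 3\right).

Compute t_(k+1)/t_k: get (15*k**4 + 98*k**3 + 243*k**2 + 280*k + 131)/(15*k**4 + 38*k**3 + 39*k**2 + 28*k + 11).
Gosper form: A/B · C(k+1)/C(k) with A=1, B=1, C=k**4 + 38*k**3/15 + 13*k**2/5 + 28*k/15 + 11/15.
Set up (1)·f(k+1) − (1)·f(k) − (k**4 + 38*k**3/15 + 13*k**2/5 + 28*k/15 + 11/15) = 0.
From deg A=0, deg B=0, deg C=4: d=5.
Solving with deg f ≤ 5: f(k) = k*(3*k**4 + 2*k**3 - k**2 + 4*k + 3)/15.
Then R = B(k−1)f/C = k*(3*k**4 + 2*k**3 - k**2 + 4*k + 3)/(15*k**4 + 38*k**3 + 39*k**2 + 28*k + 11), so s_k = R(k)·t_k = k*(3*k**4 + 2*k**3 - k**2 + 4*k + 3).
Verify: 15*k**4 + 38*k**3 + 39*k**2 + 28*k + 11 matches t_k.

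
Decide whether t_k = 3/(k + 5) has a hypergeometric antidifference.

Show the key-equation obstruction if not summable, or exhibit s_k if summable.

No — the linear system for f has no solution.

Step 1: r(k) = (k + 5)/(k + 6).
Normal form (A,B,C) = (k + 5, k + 6, 1).
Key eq: (k + 5)·f(k+1) = (k + 5)·f(k) + (1).
From deg A=1, deg B=1, deg C=0: d=0.
Write f(k) = c0. Then LHS − RHS = -1, requiring -1 = 0: contradictory. No certificate.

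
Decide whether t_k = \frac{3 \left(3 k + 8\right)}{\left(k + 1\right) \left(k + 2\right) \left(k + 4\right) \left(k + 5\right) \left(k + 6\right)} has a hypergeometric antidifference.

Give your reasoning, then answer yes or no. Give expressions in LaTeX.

Yes. s_k = \frac{3 k \left(k^{2} + 10 k + 29\right)}{20 \left(k^{3} + 10 k^{2} + 29 k + 20\right)}.

The ratio is (k + 1)*(k + 4)*(3*k + 11)/((k + 3)*(k + 7)*(3*k + 8)).
Gosper form: A/B · C(k+1)/C(k) with A=k + 1, B=k + 7, C=k**2 + 17*k/3 + 8.
Set up (k + 1)·f(k+1) − (k + 6)·f(k) − (k**2 + 17*k/3 + 8) = 0.
deg f ≤ 5 (via 1,1,2).
Solving with deg f ≤ 5: f(k) = k*(k + 2)*(k + 3)*(k**2 + 10*k + 29)/60.
R(k) = B(k−1)·f(k)/C(k) = k*(k + 2)*(k + 6)*(k**2 + 10*k + 29)/(20*(3*k + 8)); s_k = R·t_k = 3*k*(k**2 + 10*k + 29)/(20*(k**3 + 10*k**2 + 29*k + 20)).
Verify: 3*(3*k + 8)/(k**5 + 18*k**4 + 121*k**3 + 372*k**2 + 508*k + 240) matches t_k.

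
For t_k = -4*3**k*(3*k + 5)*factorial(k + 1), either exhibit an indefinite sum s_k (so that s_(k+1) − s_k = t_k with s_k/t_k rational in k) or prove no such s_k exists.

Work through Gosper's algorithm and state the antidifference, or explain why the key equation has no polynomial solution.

Step 1: r(k) = 3*(k + 2)*(3*k + 8)/(3*k + 5).
So A=3*k + 6 and B=1, with C=k + 5/3.
f must satisfy (3*k + 6)·f(k+1) − (1)·f(k) = k + 5/3.
deg f ≤ 0 (via 1,0,1).
A polynomial solution: f(k) = 1/3.
Then R = B(k−1)f/C = 1/(3*k + 5), so s_k = R(k)·t_k = -4*3**k*factorial(k + 1).
Verify: -4*3**k*(3*k + 5)*factorial(k + 1) matches t_k.

s_k = -4*3**k*factorial(k + 1)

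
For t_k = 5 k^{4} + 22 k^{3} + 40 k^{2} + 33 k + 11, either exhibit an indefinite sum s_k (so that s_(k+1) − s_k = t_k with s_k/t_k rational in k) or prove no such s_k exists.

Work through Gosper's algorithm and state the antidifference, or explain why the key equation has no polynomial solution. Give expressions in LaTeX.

s_k = k \left(k^{4} + 3 k^{3} + 4 k^{2} + 2 k + 1\right)

Step 1: r(k) = (5*k**4 + 42*k**3 + 136*k**2 + 199*k + 111)/(5*k**4 + 22*k**3 + 40*k**2 + 33*k + 11).
Take A(k)=1, B(k)=1, C(k)=k**4 + 22*k**3/5 + 8*k**2 + 33*k/5 + 11/5.
Key eq: (1)·f(k+1) = (1)·f(k) + (k**4 + 22*k**3/5 + 8*k**2 + 33*k/5 + 11/5).
deg f ≤ 5 (via 0,0,4).
Solving with deg f ≤ 5: f(k) = k*(k**4 + 3*k**3 + 4*k**2 + 2*k + 1)/5.
So s_k = (B(k−1)f/C)·t_k = (k*(k**4 + 3*k**3 + 4*k**2 + 2*k + 1)/(5*k**4 + 22*k**3 + 40*k**2 + 33*k + 11))·t_k = k*(k**4 + 3*k**3 + 4*k**2 + 2*k + 1).
Δs = 5*k**4 + 22*k**3 + 40*k**2 + 33*k + 11, as required.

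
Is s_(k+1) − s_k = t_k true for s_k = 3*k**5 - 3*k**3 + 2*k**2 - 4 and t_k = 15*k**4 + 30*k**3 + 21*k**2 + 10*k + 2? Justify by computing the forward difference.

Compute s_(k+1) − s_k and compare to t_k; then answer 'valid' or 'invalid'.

valid; difference matches t_k

s_(k+1) = 3*(k + 1)**5 - 3*(k + 1)**3 + 2*(k + 1)**2 - 4
s_(k+1) − s_k = 15*k**4 + 30*k**3 + 21*k**2 + 10*k + 2
(s_(k+1) − s_k) − t_k = 0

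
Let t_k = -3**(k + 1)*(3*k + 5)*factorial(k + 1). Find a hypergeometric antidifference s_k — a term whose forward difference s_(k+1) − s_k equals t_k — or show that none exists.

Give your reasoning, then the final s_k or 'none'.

Step 1: r(k) = 3*(k + 2)*(3*k + 8)/(3*k + 5).
So A=3*k + 6 and B=1, with C=k + 5/3.
Solve (3*k + 6)·f(k+1) − (1)·f(k) = k + 5/3.
From deg A=1, deg B=0, deg C=1: d=0.
Solving with deg f ≤ 0: f(k) = 1/3.
Get s_k = R·t_k = -3**(k + 1)*factorial(k + 1) with R(k) = B(k−1)f(k)/C(k) = 1/(3*k + 5).
Check: Δs_k = -3**(k + 1)*(3*k + 5)*factorial(k + 1). ✓

s_k = -3**(k + 1)*factorial(k + 1)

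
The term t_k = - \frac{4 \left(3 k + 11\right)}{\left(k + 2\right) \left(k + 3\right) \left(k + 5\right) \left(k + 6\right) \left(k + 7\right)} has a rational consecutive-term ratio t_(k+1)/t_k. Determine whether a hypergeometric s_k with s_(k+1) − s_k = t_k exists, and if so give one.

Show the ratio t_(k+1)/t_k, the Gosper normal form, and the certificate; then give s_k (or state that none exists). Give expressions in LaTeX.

s_k = \frac{k \left(- k^{2} - 13 k - 52\right)}{15 \left(k^{3} + 13 k^{2} + 52 k + 60\right)}

Step 1: r(k) = (k + 2)*(k + 5)*(3*k + 14)/((k + 4)*(k + 8)*(3*k + 11)).
So A=k + 2 and B=k + 8, with C=k**2 + 23*k/3 + 44/3.
Solve (k + 2)·f(k+1) − (k + 7)·f(k) = k**2 + 23*k/3 + 44/3.
Degrees (1,1,2) ⇒ d ≤ 5.
Coefficient equations give f(k) = k*(k + 3)*(k + 4)*(k**2 + 13*k + 52)/180.
Get s_k = R·t_k = k*(-k**2 - 13*k - 52)/(15*(k**3 + 13*k**2 + 52*k + 60)) with R(k) = B(k−1)f(k)/C(k) = k*(k + 3)*(k + 7)*(k**2 + 13*k + 52)/(60*(3*k + 11)).
Verify: 4*(-3*k - 11)/(k**5 + 23*k**4 + 203*k**3 + 853*k**2 + 1692*k + 1260) matches t_k.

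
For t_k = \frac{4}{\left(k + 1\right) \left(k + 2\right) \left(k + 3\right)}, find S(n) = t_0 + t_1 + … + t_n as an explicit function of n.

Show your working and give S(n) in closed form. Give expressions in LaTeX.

S(n) = \frac{n^{2} + 5 n + 4}{n^{2} + 5 n + 6}

Step 1: r(k) = (k + 1)/(k + 4).
Gosper form: A/B · C(k+1)/C(k) with A=k + 1, B=k + 4, C=1.
Solve (k + 1)·f(k+1) − (k + 3)·f(k) = 1.
Degrees (1,1,0) ⇒ d ≤ 2.
A polynomial solution: f(k) = k*(k + 3)/4.
R(k) = B(k−1)·f(k)/C(k) = k*(k + 3)**2/4; s_k = R·t_k = k*(k + 3)/((k + 1)*(k + 2)).
Verify: 4/(k**3 + 6*k**2 + 11*k + 6) matches t_k.
Σ_(k=0)^n t_k = s_(n+1) − s_(0) = ((n**2 + 5*n + 4)/(n**2 + 5*n + 6)) − (0), i.e. (n**2 + 5*n + 4)/(n**2 + 5*n + 6).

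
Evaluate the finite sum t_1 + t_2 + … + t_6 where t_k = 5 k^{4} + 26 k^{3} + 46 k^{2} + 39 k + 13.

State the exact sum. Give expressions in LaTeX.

The ratio is (5*k**4 + 46*k**3 + 154*k**2 + 229*k + 129)/(5*k**4 + 26*k**3 + 46*k**2 + 39*k + 13).
Factor: A=1; B=1; C=k**4 + 26*k**3/5 + 46*k**2/5 + 39*k/5 + 13/5.
Solve (1)·f(k+1) − (1)·f(k) = k**4 + 26*k**3/5 + 46*k**2/5 + 39*k/5 + 13/5.
d = 5 from the (0,0,4) case.
Solving with deg f ≤ 5: f(k) = k*(k**4 + 4*k**3 + 4*k**2 + 3*k + 1)/5.
R(k) = B(k−1)·f(k)/C(k) = k*(k**4 + 4*k**3 + 4*k**2 + 3*k + 1)/(5*k**4 + 26*k**3 + 46*k**2 + 39*k + 13); s_k = R·t_k = k*(k**4 + 4*k**3 + 4*k**2 + 3*k + 1).
Δs = 5*k**4 + 26*k**3 + 46*k**2 + 39*k + 13, as required.
Telescoping: Σ = s_(7) − s_(1) = 27937 − (13) = 27924.

Σ = 27924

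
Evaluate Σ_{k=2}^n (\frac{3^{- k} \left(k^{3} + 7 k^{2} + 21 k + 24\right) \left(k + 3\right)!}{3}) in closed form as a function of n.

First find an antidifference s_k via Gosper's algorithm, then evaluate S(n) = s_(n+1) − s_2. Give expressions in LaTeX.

S(n) = 3^{- n - 1} \left(- 640 \cdot 3^{n} + n^{6} n! + 16 n^{5} n! + 104 n^{4} n! + 350 n^{3} n! + 639 n^{2} n! + 594 n n! + 216 n!\right)

Compute t_(k+1)/t_k: get (k**4 + 14*k**3 + 78*k**2 + 205*k + 212)/(3*(k**3 + 7*k**2 + 21*k + 24)).
Factor: A=k/3 + 4/3; B=1; C=k**3 + 7*k**2 + 21*k + 24.
Need (k/3 + 4/3)·f(k+1) − (1)·f(k) = k**3 + 7*k**2 + 21*k + 24.
Bound: deg f ≤ 2.
Match coefficients ⇒ f(k) = 3*(k + 2)**2.
So s_k = (B(k−1)f/C)·t_k = (3*(k + 2)**2/(k**3 + 7*k**2 + 21*k + 24))·t_k = (k + 2)**2*factorial(k + 3)/3**k.
Δs = (k**3 + 7*k**2 + 21*k + 24)*factorial(k + 3)/(3*3**k), as required.
Evaluate: s_(n+1) = 3**(-n - 1)*(n + 3)**2*factorial(n + 4); subtract s_(2) = 640/3 ⇒ S(n) = 3**(-n - 1)*(-640*3**n + n**6*factorial(n) + 16*n**5*factorial(n) + 104*n**4*factorial(n) + 350*n**3*factorial(n) + 639*n**2*factorial(n) + 594*n*factorial(n) + 216*factorial(n)).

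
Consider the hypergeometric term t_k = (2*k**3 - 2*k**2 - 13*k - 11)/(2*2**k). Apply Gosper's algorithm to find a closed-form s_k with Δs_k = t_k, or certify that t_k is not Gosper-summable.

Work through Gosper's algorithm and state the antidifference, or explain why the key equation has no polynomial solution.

s_k = (-2*k**3 - 4*k**2 - k + 4)/2**k

r(k) = (2*k**3 + 4*k**2 - 11*k - 24)/(2*(2*k**3 - 2*k**2 - 13*k - 11)) after simplifying.
So A=1/2 and B=1, with C=k**3 - k**2 - 13*k/2 - 11/2.
Key eq: (1/2)·f(k+1) = (1)·f(k) + (k**3 - k**2 - 13*k/2 - 11/2).
deg f ≤ 3 (via 0,0,3).
Coefficient equations give f(k) = -2*k**3 - 4*k**2 - k + 4.
Then R = B(k−1)f/C = -2*(2*k**3 + 4*k**2 + k - 4)/(2*k**3 - 2*k**2 - 13*k - 11), so s_k = R(k)·t_k = (-2*k**3 - 4*k**2 - k + 4)/2**k.
Verify: (2*k**3 - 2*k**2 - 13*k - 11)/(2*2**k) matches t_k.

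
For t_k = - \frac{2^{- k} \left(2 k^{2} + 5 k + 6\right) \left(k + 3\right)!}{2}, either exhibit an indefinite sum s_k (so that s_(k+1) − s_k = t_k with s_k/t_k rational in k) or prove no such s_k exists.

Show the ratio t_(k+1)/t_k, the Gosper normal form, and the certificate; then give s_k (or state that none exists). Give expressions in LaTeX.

s_k = - 2^{- k} \left(2 k - 1\right) \left(k + 3\right)!

Ratio r(k) = (k + 4)*(5*k + 2*(k + 1)**2 + 11)/(2*(2*k**2 + 5*k + 6)).
So A=k/2 + 2 and B=1, with C=k**2 + 5*k/2 + 3.
Set up (k/2 + 2)·f(k+1) − (1)·f(k) − (k**2 + 5*k/2 + 3) = 0.
From deg A=1, deg B=0, deg C=2: d=1.
Match coefficients ⇒ f(k) = 2*k - 1.
Certificate R = B(k−1)f/C = 2*(2*k - 1)/(2*k**2 + 5*k + 6) gives s_k = -(2*k - 1)*factorial(k + 3)/2**k.
Δs = -(2*k**2 + 5*k + 6)*factorial(k + 3)/(2*2**k), as required.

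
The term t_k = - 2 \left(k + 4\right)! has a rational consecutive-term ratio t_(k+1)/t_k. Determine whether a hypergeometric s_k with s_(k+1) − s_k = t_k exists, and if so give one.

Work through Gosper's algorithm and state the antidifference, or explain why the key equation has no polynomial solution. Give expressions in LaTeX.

t_(k+1)/t_k = k + 5.
Gosper form: A/B · C(k+1)/C(k) with A=k + 5, B=1, C=1.
f must satisfy (k + 5)·f(k+1) − (1)·f(k) = 1.
deg f ≤ -1 (via 1,0,0).
d = -1 < 0 ⇒ no nonzero polynomial f; not summable.

not Gosper-summable; s_k does not exist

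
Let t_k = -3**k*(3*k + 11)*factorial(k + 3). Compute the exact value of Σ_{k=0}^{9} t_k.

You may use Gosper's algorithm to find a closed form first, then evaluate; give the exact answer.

Σ = -367699351219194

The ratio is 3*(k + 4)*(3*k + 14)/(3*k + 11).
Gosper form: A/B · C(k+1)/C(k) with A=3*k + 12, B=1, C=k + 11/3.
Solve (3*k + 12)·f(k+1) − (1)·f(k) = k + 11/3.
Degrees (1,0,1) ⇒ d ≤ 0.
A polynomial solution: f(k) = 1/3.
Then R = B(k−1)f/C = 1/(3*k + 11), so s_k = R(k)·t_k = -3**k*factorial(k + 3).
Check: Δs_k = -3**k*(3*k + 11)*factorial(k + 3). ✓
Telescoping: Σ = s_(10) − s_(0) = -367699351219200 − (-6) = -367699351219194.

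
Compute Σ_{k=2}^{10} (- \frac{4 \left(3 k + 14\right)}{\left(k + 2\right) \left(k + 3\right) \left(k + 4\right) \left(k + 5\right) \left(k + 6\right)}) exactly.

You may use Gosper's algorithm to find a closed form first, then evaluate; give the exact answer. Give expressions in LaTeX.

Σ = -99/3640

Step 1: r(k) = (k + 2)*(3*k + 17)/((k + 7)*(3*k + 14)).
Take A(k)=k + 2, B(k)=k + 7, C(k)=k + 14/3.
f must satisfy (k + 2)·f(k+1) − (k + 6)·f(k) = k + 14/3.
From deg A=1, deg B=1, deg C=1: d=4.
Solve for f: f(k) = k*(k + 4)*(k**2 + 10*k + 31)/90 (degree 4 ≤ 4).
Then R = B(k−1)f/C = k*(k + 4)*(k + 6)*(k**2 + 10*k + 31)/(30*(3*k + 14)), so s_k = R(k)·t_k = 2*k*(-k**2 - 10*k - 31)/(15*(k**3 + 10*k**2 + 31*k + 30)).
Δs = 4*(-3*k - 14)/(k**5 + 20*k**4 + 155*k**3 + 580*k**2 + 1044*k + 720), as required.
Telescoping: Σ = s_(11) − s_(2) = -1441/10920 − (-11/105) = -99/3640.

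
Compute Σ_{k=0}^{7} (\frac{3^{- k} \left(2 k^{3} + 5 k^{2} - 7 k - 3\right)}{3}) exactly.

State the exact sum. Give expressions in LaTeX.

Step 1: r(k) = (2*k**3 + 11*k**2 + 9*k - 3)/(3*(2*k**3 + 5*k**2 - 7*k - 3)).
Normal form (A,B,C) = (1/3, 1, k**3 + 5*k**2/2 - 7*k/2 - 3/2).
Key eq: (1/3)·f(k+1) = (1)·f(k) + (k**3 + 5*k**2/2 - 7*k/2 - 3/2).
Bound: deg f ≤ 3.
Solve for f: f(k) = -3*(k**3 + 4*k**2 + 2*k + 2)/2 (degree 3 ≤ 3).
Then R = B(k−1)f/C = -3*(k**3 + 4*k**2 + 2*k + 2)/(2*k**3 + 5*k**2 - 7*k - 3), so s_k = R(k)·t_k = (-k**3 - 4*k**2 - 2*k - 2)/3**k.
Verify: (2*k**3 + 5*k**2 - 7*k - 3)/(3*3**k) matches t_k.
Σ_(k=0)^(7) t_k = s_(8) − s_(0) = -262/2187 − (-2) = 4112/2187.

Σ = 4112/2187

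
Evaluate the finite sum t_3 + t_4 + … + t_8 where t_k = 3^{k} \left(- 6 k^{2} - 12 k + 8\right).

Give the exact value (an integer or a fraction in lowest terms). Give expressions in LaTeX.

Σ = -4172418

r(k) = 3*(3*k**2 + 12*k + 5)/(3*k**2 + 6*k - 4) after simplifying.
Factor: A=3; B=1; C=k**2 + 2*k - 4/3.
Set up (3)·f(k+1) − (1)·f(k) − (k**2 + 2*k - 4/3) = 0.
d = 2 from the (0,0,2) case.
Solving with deg f ≤ 2: f(k) = (3*k**2 - 3*k - 4)/6.
So s_k = (B(k−1)f/C)·t_k = ((3*k**2 - 3*k - 4)/(2*(3*k**2 + 6*k - 4)))·t_k = 3**k*(-3*k**2 + 3*k + 4).
s_(k+1) − s_k = 3**k*(-6*k**2 - 12*k + 8) = t_k.
Telescoping: Σ = s_(9) − s_(3) = -4172796 − (-378) = -4172418.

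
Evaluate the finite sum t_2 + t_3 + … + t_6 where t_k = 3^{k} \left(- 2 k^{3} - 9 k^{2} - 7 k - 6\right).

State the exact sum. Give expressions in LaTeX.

Σ = -741312

t_(k+1)/t_k = 3*(2*k**3 + 15*k**2 + 31*k + 24)/(2*k**3 + 9*k**2 + 7*k + 6).
Normal form (A,B,C) = (3, 1, k**3 + 9*k**2/2 + 7*k/2 + 3).
Solve (3)·f(k+1) − (1)·f(k) = k**3 + 9*k**2/2 + 7*k/2 + 3.
From deg A=0, deg B=0, deg C=3: d=3.
Match coefficients ⇒ f(k) = (k**3 - k + 3)/2.
Certificate R = B(k−1)f/C = (k**3 - k + 3)/(2*k**3 + 9*k**2 + 7*k + 6) gives s_k = 3**k*(-k**3 + k - 3).
s_(k+1) − s_k = 3**k*(k**3 + 2*k - 3*(k + 1)**3 - 3) = t_k.
Telescoping: Σ = s_(7) − s_(2) = -741393 − (-81) = -741312.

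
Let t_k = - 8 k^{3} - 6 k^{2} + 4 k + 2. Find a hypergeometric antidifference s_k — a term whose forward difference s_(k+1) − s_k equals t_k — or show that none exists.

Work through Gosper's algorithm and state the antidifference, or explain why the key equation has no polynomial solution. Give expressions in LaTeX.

s_k = k \left(- 2 k^{3} + 2 k^{2} + 3 k - 1\right)

Compute t_(k+1)/t_k: get (4*k**3 + 15*k**2 + 16*k + 4)/(4*k**3 + 3*k**2 - 2*k - 1).
Take A(k)=1, B(k)=1, C(k)=k**3 + 3*k**2/4 - k/2 - 1/4.
Solve (1)·f(k+1) − (1)·f(k) = k**3 + 3*k**2/4 - k/2 - 1/4.
d = 4 from the (0,0,3) case.
Solve for f: f(k) = k*(k + 1)*(2*k**2 - 4*k + 1)/8 (degree 4 ≤ 4).
So s_k = (B(k−1)f/C)·t_k = (k*(2*k**2 - 4*k + 1)/(2*(4*k**2 - k - 1)))·t_k = k*(-2*k**3 + 2*k**2 + 3*k - 1).
s_(k+1) − s_k = -8*k**3 - 6*k**2 + 4*k + 2 = t_k.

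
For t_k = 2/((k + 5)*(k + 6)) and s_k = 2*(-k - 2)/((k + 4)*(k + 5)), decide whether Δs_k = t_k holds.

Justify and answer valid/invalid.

Invalid: residual -8/(k**3 + 15*k**2 + 74*k + 120) ≠ 0.

s_(k+1) = 2*(-k - 3)/((k + 5)*(k + 6))
s_(k+1) − s_k = 2*k/(k**3 + 15*k**2 + 74*k + 120)
(s_(k+1) − s_k) − t_k = -8/(k**3 + 15*k**2 + 74*k + 120)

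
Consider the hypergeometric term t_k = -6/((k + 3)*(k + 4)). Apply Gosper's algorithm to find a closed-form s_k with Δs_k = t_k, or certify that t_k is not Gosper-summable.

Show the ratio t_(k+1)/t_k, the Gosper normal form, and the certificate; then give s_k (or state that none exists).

s_k = -2*k/(k + 3)

t_(k+1)/t_k = (k + 3)/(k + 5).
Normal form (A,B,C) = (k + 3, k + 5, 1).
Set up (k + 3)·f(k+1) − (k + 4)·f(k) − (1) = 0.
Bound: deg f ≤ 1.
Match coefficients ⇒ f(k) = k/3.
Then R = B(k−1)f/C = k*(k + 4)/3, so s_k = R(k)·t_k = -2*k/(k + 3).
Verify: -6/(k**2 + 7*k + 12) matches t_k.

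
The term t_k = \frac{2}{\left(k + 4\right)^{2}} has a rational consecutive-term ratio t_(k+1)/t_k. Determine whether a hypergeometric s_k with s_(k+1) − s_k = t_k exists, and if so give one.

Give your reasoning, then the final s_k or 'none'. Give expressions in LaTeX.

Ratio r(k) = (k + 4)**2/(k + 5)**2.
So A=k**2 + 8*k + 16 and B=k**2 + 10*k + 25, with C=1.
Solve (k**2 + 8*k + 16)·f(k+1) − (k**2 + 8*k + 16)·f(k) = 1.
d = 0 from the (2,2,0) case.
Write f(k) = c0. Then LHS − RHS = -1, requiring -1 = 0: contradictory. No certificate.

none — t_k is not Gosper-summable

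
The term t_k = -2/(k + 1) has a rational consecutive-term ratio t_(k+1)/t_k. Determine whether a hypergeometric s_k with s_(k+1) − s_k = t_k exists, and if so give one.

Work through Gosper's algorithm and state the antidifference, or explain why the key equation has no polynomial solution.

r(k) = (k + 1)/(k + 2) after simplifying.
A = k + 1, B = k + 2, C = 1.
Need (k + 1)·f(k+1) − (k + 1)·f(k) = 1.
Degrees (1,1,0) ⇒ d ≤ 0.
Put f(k) = c0: A·f(k+1) − B(k−1)·f(k) − C = -1; need -1 = 0 — inconsistent ⇒ no f, not summable.

no hypergeometric antidifference exists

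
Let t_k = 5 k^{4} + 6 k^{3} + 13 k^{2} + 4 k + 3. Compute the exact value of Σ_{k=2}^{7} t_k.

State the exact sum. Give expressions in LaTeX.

Σ = 30006

Ratio r(k) = (5*k**4 + 26*k**3 + 61*k**2 + 68*k + 31)/(5*k**4 + 6*k**3 + 13*k**2 + 4*k + 3).
A = 1, B = 1, C = k**4 + 6*k**3/5 + 13*k**2/5 + 4*k/5 + 3/5.
Key eq: (1)·f(k+1) = (1)·f(k) + (k**4 + 6*k**3/5 + 13*k**2/5 + 4*k/5 + 3/5).
d = 5 from the (0,0,4) case.
Solve for f: f(k) = k*(k**4 - k**3 + 3*k**2 - 3*k + 3)/5 (degree 5 ≤ 5).
Then R = B(k−1)f/C = k*(k**4 - k**3 + 3*k**2 - 3*k + 3)/(5*k**4 + 6*k**3 + 13*k**2 + 4*k + 3), so s_k = R(k)·t_k = k*(k**4 - k**3 + 3*k**2 - 3*k + 3).
Δs = 5*k**4 + 6*k**3 + 13*k**2 + 4*k + 3, as required.
Sum = s_(8) − s_(2); s_(8) = 30040, s_(2) = 34 ⇒ 30006.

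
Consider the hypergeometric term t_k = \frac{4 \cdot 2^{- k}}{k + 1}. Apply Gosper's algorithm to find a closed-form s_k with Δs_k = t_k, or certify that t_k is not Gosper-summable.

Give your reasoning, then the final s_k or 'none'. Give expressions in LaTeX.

no hypergeometric antidifference exists

Compute t_(k+1)/t_k: get (k + 1)/(2*(k + 2)).
Take A(k)=k/2 + 1/2, B(k)=k + 2, C(k)=1.
Key eq: (k/2 + 1/2)·f(k+1) = (k + 1)·f(k) + (1).
deg f ≤ -1 (via 1,1,0).
Bound -1 < 0, so the key equation has no polynomial solution.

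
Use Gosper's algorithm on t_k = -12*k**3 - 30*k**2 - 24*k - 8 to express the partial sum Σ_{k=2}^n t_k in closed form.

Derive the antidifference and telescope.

Step 1: r(k) = (6*k**3 + 33*k**2 + 60*k + 37)/(6*k**3 + 15*k**2 + 12*k + 4).
A = 1, B = 1, C = k**3 + 5*k**2/2 + 2*k + 2/3.
Solve (1)·f(k+1) − (1)·f(k) = k**3 + 5*k**2/2 + 2*k + 2/3.
Degrees (0,0,3) ⇒ d ≤ 4.
Solving with deg f ≤ 4: f(k) = k*(3*k**3 + 4*k**2 + 1)/12.
Then R = B(k−1)f/C = k*(3*k**3 + 4*k**2 + 1)/(2*(6*k**3 + 15*k**2 + 12*k + 4)), so s_k = R(k)·t_k = -3*k**4 - 4*k**3 - k.
s_(k+1) − s_k = -12*k**3 - 30*k**2 - 24*k - 8 = t_k.
Telescope: S(n) = s_(n+1) − s_(2) = -3*n**4 - 16*n**3 - 30*n**2 - 25*n - 8 − (-82) = -3*n**4 - 16*n**3 - 30*n**2 - 25*n + 74.

S(n) = -3*n**4 - 16*n**3 - 30*n**2 - 25*n + 74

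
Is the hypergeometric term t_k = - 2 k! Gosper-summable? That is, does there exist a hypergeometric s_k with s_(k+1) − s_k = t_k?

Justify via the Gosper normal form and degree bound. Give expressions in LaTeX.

Step 1: r(k) = k + 1.
Gosper form: A/B · C(k+1)/C(k) with A=k + 1, B=1, C=1.
Need (k + 1)·f(k+1) − (1)·f(k) = 1.
Bound: deg f ≤ -1.
d = -1 < 0 ⇒ no nonzero polynomial f; not summable.

No; the degree bound rules out any f.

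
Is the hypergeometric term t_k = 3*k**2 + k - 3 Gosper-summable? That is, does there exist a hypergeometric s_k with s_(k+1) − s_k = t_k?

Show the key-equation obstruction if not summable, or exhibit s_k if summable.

Step 1: r(k) = (k + 3*(k + 1)**2 - 2)/(3*k**2 + k - 3).
Take A(k)=1, B(k)=1, C(k)=k**2 + k/3 - 1.
Solve (1)·f(k+1) − (1)·f(k) = k**2 + k/3 - 1.
Bound: deg f ≤ 3.
Match coefficients ⇒ f(k) = k*(k**2 - k - 3)/3.
R(k) = B(k−1)·f(k)/C(k) = k*(k**2 - k - 3)/(3*k**2 + k - 3); s_k = R·t_k = k*(k**2 - k - 3).
Verify: 3*k**2 + k - 3 matches t_k.

Yes. s_k = k*(k**2 - k - 3).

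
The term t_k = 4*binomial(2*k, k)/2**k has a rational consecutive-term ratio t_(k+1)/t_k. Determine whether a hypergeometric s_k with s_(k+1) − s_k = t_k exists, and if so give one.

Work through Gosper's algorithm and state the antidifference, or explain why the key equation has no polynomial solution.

r(k) = (2*k + 1)/(k + 1) after simplifying.
Normal form (A,B,C) = (2*k + 1, k + 1, 1).
Set up (2*k + 1)·f(k+1) − (k)·f(k) − (1) = 0.
Bound: deg f ≤ -1.
deg f ≤ -1 is impossible — no certificate.

no hypergeometric antidifference exists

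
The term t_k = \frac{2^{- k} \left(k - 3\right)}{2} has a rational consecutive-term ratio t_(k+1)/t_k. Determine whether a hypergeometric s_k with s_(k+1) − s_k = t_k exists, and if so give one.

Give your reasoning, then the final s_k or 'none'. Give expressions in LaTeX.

Step 1: r(k) = (k - 2)/(2*(k - 3)).
Take A(k)=1/2, B(k)=1, C(k)=k - 3.
Solve (1/2)·f(k+1) − (1)·f(k) = k - 3.
Bound: deg f ≤ 1.
Solving with deg f ≤ 1: f(k) = -2*(k - 2).
So s_k = (B(k−1)f/C)·t_k = (-2*(k - 2)/(k - 3))·t_k = (2 - k)/2**k.
Check: Δs_k = (k - 3)/(2*2**k). ✓

s_k = 2^{- k} \left(2 - k\right)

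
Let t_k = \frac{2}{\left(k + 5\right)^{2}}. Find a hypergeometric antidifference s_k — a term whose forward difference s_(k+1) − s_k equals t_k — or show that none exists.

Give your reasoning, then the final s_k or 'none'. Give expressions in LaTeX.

none — t_k is not Gosper-summable

r(k) = (k + 5)**2/(k + 6)**2 after simplifying.
Gosper form: A/B · C(k+1)/C(k) with A=k**2 + 10*k + 25, B=k**2 + 12*k + 36, C=1.
Need (k**2 + 10*k + 25)·f(k+1) − (k**2 + 10*k + 25)·f(k) = 1.
d = 0 from the (2,2,0) case.
f = c0 ⇒ A·f(k+1) − B(k−1)·f(k) − C = -1. The system {-1 = 0} is inconsistent; no antidifference.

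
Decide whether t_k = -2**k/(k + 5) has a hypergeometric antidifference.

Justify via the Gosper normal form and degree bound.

The ratio is 2*(k + 5)/(k + 6).
Factor: A=2*k + 10; B=k + 6; C=1.
f must satisfy (2*k + 10)·f(k+1) − (k + 5)·f(k) = 1.
deg f ≤ -1 (via 1,1,0).
Bound -1 < 0, so the key equation has no polynomial solution.

No — key equation has no polynomial f.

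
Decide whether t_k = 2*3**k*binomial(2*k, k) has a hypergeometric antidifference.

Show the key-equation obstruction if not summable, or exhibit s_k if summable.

No; the degree bound rules out any f.

Ratio r(k) = 6*(2*k + 1)/(k + 1).
So A=12*k + 6 and B=k + 1, with C=1.
Solve (12*k + 6)·f(k+1) − (k)·f(k) = 1.
From deg A=1, deg B=1, deg C=0: d=-1.
Negative degree bound (-1): no f exists, t_k not Gosper-summable.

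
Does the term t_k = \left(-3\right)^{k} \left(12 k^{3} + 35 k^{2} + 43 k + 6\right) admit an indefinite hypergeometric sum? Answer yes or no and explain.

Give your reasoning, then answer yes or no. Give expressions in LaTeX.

Yes. s_k = \left(-3\right)^{k} \left(- 3 k^{3} - 2 k^{2} - k + 3\right).

Compute t_(k+1)/t_k: get 3*(-12*k**3 - 71*k**2 - 149*k - 96)/(12*k**3 + 35*k**2 + 43*k + 6).
Take A(k)=-3, B(k)=1, C(k)=k**3 + 35*k**2/12 + 43*k/12 + 1/2.
f must satisfy (-3)·f(k+1) − (1)·f(k) = k**3 + 35*k**2/12 + 43*k/12 + 1/2.
d = 3 from the (0,0,3) case.
Solve for f: f(k) = -(3*k**3 + 2*k**2 + k - 3)/12 (degree 3 ≤ 3).
Certificate R = B(k−1)f/C = -(3*k**3 + 2*k**2 + k - 3)/(12*k**3 + 35*k**2 + 43*k + 6) gives s_k = (-3)**k*(-3*k**3 - 2*k**2 - k + 3).
Check: Δs_k = (-3)**k*(12*k**3 + 35*k**2 + 43*k + 6). ✓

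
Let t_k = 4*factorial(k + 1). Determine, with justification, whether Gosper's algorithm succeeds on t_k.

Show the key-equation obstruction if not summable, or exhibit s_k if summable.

No — t_k has no hypergeometric antidifference.

Compute t_(k+1)/t_k: get k + 2.
Take A(k)=k + 2, B(k)=1, C(k)=1.
Set up (k + 2)·f(k+1) − (1)·f(k) − (1) = 0.
Bound: deg f ≤ -1.
Bound -1 < 0, so the key equation has no polynomial solution.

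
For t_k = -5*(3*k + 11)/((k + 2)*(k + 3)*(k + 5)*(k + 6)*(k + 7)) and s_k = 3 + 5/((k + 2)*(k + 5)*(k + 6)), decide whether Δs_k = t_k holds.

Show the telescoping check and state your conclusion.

s_(k+1) = 3 + 5/((k + 3)*(k + 6)*(k + 7))
s_(k+1) − s_k = 5*(-3*k - 11)/(k**5 + 23*k**4 + 203*k**3 + 853*k**2 + 1692*k + 1260)
(s_(k+1) − s_k) − t_k = 0

valid; difference matches t_k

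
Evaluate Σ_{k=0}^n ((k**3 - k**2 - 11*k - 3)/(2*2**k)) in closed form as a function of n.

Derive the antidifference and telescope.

S(n) = 2**(-n - 1)*(-2**(n + 3) - n**3 - 5*n**2 - 3*n + 5)

Compute t_(k+1)/t_k: get (k**3/2 + k**2 - 5*k - 7)/(k**3 - k**2 - 11*k - 3).
A = 1/2, B = 1, C = k**3 - k**2 - 11*k - 3.
f must satisfy (1/2)·f(k+1) − (1)·f(k) = k**3 - k**2 - 11*k - 3.
d = 3 from the (0,0,3) case.
Solve for f: f(k) = -2*(k**3 + 2*k**2 - 4*k - 4) (degree 3 ≤ 3).
Then R = B(k−1)f/C = -2*(k**3 + 2*k**2 - 4*k - 4)/(k**3 - k**2 - 11*k - 3), so s_k = R(k)·t_k = (-k**3 - 2*k**2 + 4*k + 4)/2**k.
s_(k+1) − s_k = (k**3 - k**2 - 11*k - 3)/(2*2**k) = t_k.
s_(n+1) = 2**(-n - 1)*(-n**3 - 5*n**2 - 3*n + 5) and s_(0) = 4, so S(n) = 2**(-n - 1)*(-2**(n + 3) - n**3 - 5*n**2 - 3*n + 5).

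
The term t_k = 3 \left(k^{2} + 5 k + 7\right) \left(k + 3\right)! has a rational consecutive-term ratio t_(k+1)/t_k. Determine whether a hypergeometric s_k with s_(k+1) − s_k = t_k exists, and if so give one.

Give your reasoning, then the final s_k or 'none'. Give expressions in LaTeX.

s_k = 3 \left(k + 1\right) \left(k + 3\right)!

Compute t_(k+1)/t_k: get (k + 4)*(5*k + (k + 1)**2 + 12)/(k**2 + 5*k + 7).
A = k + 4, B = 1, C = k**2 + 5*k + 7.
f must satisfy (k + 4)·f(k+1) − (1)·f(k) = k**2 + 5*k + 7.
deg f ≤ 1 (via 1,0,2).
Solve for f: f(k) = k + 1 (degree 1 ≤ 1).
So s_k = (B(k−1)f/C)·t_k = ((k + 1)/(k**2 + 5*k + 7))·t_k = 3*(k + 1)*factorial(k + 3).
s_(k+1) − s_k = 3*(k**2 + 5*k + 7)*factorial(k + 3) = t_k.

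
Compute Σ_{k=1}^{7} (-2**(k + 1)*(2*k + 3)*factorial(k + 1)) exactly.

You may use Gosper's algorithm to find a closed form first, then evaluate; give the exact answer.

The ratio is 2*(k + 2)*(2*k + 5)/(2*k + 3).
Normal form (A,B,C) = (2*k + 4, 1, k + 3/2).
Solve (2*k + 4)·f(k+1) − (1)·f(k) = k + 3/2.
From deg A=1, deg B=0, deg C=1: d=0.
Coefficient equations give f(k) = 1/2.
Then R = B(k−1)f/C = 1/(2*k + 3), so s_k = R(k)·t_k = -2**(k + 1)*factorial(k + 1).
Verify: -2**(k + 1)*(2*k + 3)*factorial(k + 1) matches t_k.
Σ_(k=1)^(7) t_k = s_(8) − s_(1) = -185794560 − (-8) = -185794552.

Σ = -185794552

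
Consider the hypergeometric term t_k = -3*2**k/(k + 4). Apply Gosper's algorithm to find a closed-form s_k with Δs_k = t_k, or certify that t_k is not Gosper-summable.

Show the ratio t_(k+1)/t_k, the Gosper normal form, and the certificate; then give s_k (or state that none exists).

Compute t_(k+1)/t_k: get 2*(k + 4)/(k + 5).
Take A(k)=2*k + 8, B(k)=k + 5, C(k)=1.
Need (2*k + 8)·f(k+1) − (k + 4)·f(k) = 1.
From deg A=1, deg B=1, deg C=0: d=-1.
Bound -1 < 0, so the key equation has no polynomial solution.

not Gosper-summable; s_k does not exist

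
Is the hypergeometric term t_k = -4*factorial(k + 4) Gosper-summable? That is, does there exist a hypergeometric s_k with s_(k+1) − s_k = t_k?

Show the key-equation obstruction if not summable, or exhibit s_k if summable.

No. Not Gosper-summable.

Compute t_(k+1)/t_k: get k + 5.
Factor: A=k + 5; B=1; C=1.
Key eq: (k + 5)·f(k+1) = (1)·f(k) + (1).
Bound: deg f ≤ -1.
Bound -1 < 0, so the key equation has no polynomial solution.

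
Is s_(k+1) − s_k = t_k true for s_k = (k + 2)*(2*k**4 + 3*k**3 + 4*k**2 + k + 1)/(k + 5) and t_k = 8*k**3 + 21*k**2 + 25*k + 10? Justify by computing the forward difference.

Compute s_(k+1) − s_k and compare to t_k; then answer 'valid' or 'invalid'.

Invalid: residual 3*(-6*k**4 - 58*k**3 - 126*k**2 - 134*k - 49)/(k**2 + 11*k + 30) ≠ 0.

s_(k+1) = (2*k**5 + 17*k**4 + 58*k**3 + 101*k**2 + 89*k + 33)/(k + 6)
s_(k+1) − s_k = (8*k**5 + 91*k**4 + 322*k**3 + 537*k**2 + 458*k + 153)/(k**2 + 11*k + 30)
(s_(k+1) − s_k) − t_k = 3*(-6*k**4 - 58*k**3 - 126*k**2 - 134*k - 49)/(k**2 + 11*k + 30)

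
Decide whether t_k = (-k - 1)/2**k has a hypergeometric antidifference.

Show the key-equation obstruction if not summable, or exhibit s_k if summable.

r(k) = (k + 2)/(2*(k + 1)) after simplifying.
Factor: A=1/2; B=1; C=k + 1.
Solve (1/2)·f(k+1) − (1)·f(k) = k + 1.
deg f ≤ 1 (via 0,0,1).
Match coefficients ⇒ f(k) = -2*(k + 2).
R(k) = B(k−1)·f(k)/C(k) = -2*(k + 2)/(k + 1); s_k = R·t_k = 2**(1 - k)*(k + 2).
Δs = (-k - 1)/2**k, as required.

Yes. s_k = 2**(1 - k)*(k + 2).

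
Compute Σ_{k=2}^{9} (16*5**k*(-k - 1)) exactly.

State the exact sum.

Step 1: r(k) = 5*(k + 2)/(k + 1).
Normal form (A,B,C) = (5, 1, k + 1).
Key eq: (5)·f(k+1) = (1)·f(k) + (k + 1).
Bound: deg f ≤ 1.
Solving with deg f ≤ 1: f(k) = (4*k - 1)/16.
Certificate R = B(k−1)f/C = (4*k - 1)/(16*(k + 1)) gives s_k = 5**k*(1 - 4*k).
Verify: 16*5**k*(-k - 1) matches t_k.
Sum = s_(10) − s_(2); s_(10) = -380859375, s_(2) = -175 ⇒ -380859200.

Σ = -380859200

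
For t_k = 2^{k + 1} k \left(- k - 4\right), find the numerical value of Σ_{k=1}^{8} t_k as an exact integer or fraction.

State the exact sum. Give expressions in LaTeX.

t_(k+1)/t_k = 2*(k + 1)*(k + 5)/(k*(k + 4)).
A = 2, B = 1, C = k**2 + 4*k.
f must satisfy (2)·f(k+1) − (1)·f(k) = k**2 + 4*k.
From deg A=0, deg B=0, deg C=2: d=2.
Coefficient equations give f(k) = k**2 - 2.
Then R = B(k−1)f/C = (k**2 - 2)/(k*(k + 4)), so s_k = R(k)·t_k = 2**(k + 1)*(2 - k**2).
s_(k+1) − s_k = 2**(k + 1)*k*(-k - 4) = t_k.
Evaluate s at k=9 and k=1: -80896 and 4; difference -80900.

Σ = -80900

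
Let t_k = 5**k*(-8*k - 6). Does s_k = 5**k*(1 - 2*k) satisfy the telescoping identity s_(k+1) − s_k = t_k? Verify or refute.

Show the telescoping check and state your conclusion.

Valid: the claim telescopes to t_k.

s_(k+1) = 5**(k + 1)*(-2*k - 1)
s_(k+1) − s_k = 5**k*(-8*k - 6)
(s_(k+1) − s_k) − t_k = 0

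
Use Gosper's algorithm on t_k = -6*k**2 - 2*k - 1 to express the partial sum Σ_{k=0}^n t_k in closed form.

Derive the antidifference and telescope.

Compute t_(k+1)/t_k: get (6*k**2 + 14*k + 9)/(6*k**2 + 2*k + 1).
Normal form (A,B,C) = (1, 1, k**2 + k/3 + 1/6).
f must satisfy (1)·f(k+1) − (1)·f(k) = k**2 + k/3 + 1/6.
Degrees (0,0,2) ⇒ d ≤ 3.
Match coefficients ⇒ f(k) = k*(2*k**2 - 2*k + 1)/6.
Get s_k = R·t_k = k*(-2*k**2 + 2*k - 1) with R(k) = B(k−1)f(k)/C(k) = k*(2*k**2 - 2*k + 1)/(6*k**2 + 2*k + 1).
Δs = -6*k**2 - 2*k - 1, as required.
Σ_(k=0)^n t_k = s_(n+1) − s_(0) = (-2*n**3 - 4*n**2 - 3*n - 1) − (0), i.e. -2*n**3 - 4*n**2 - 3*n - 1.

S(n) = -2*n**3 - 4*n**2 - 3*n - 1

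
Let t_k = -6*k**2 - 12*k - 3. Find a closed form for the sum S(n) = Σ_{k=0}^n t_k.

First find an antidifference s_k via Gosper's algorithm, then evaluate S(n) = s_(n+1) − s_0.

The ratio is (2*k**2 + 8*k + 7)/(2*k**2 + 4*k + 1).
Gosper form: A/B · C(k+1)/C(k) with A=1, B=1, C=k**2 + 2*k + 1/2.
Key eq: (1)·f(k+1) = (1)·f(k) + (k**2 + 2*k + 1/2).
Degrees (0,0,2) ⇒ d ≤ 3.
Solve for f: f(k) = k*(k + 2)*(2*k - 1)/6 (degree 3 ≤ 3).
Get s_k = R·t_k = k*(-2*k**2 - 3*k + 2) with R(k) = B(k−1)f(k)/C(k) = k*(k + 2)*(2*k - 1)/(3*(2*k**2 + 4*k + 1)).
Verify: -6*k**2 - 12*k - 3 matches t_k.
Σ_(k=0)^n t_k = s_(n+1) − s_(0) = (-2*n**3 - 9*n**2 - 10*n - 3) − (0), i.e. -2*n**3 - 9*n**2 - 10*n - 3.

S(n) = -2*n**3 - 9*n**2 - 10*n - 3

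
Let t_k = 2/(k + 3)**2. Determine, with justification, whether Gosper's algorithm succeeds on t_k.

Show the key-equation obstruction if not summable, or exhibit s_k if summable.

No; the coefficient equations for f are inconsistent.

The ratio is (k + 3)**2/(k + 4)**2.
So A=k**2 + 6*k + 9 and B=k**2 + 8*k + 16, with C=1.
Need (k**2 + 6*k + 9)·f(k+1) − (k**2 + 6*k + 9)·f(k) = 1.
From deg A=2, deg B=2, deg C=0: d=0.
f = c0 ⇒ A·f(k+1) − B(k−1)·f(k) − C = -1. The system {-1 = 0} is inconsistent; no antidifference.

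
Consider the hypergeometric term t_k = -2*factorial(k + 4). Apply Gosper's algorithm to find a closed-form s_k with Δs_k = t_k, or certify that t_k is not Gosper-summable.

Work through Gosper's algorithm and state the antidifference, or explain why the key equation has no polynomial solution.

The ratio is k + 5.
A = k + 5, B = 1, C = 1.
Solve (k + 5)·f(k+1) − (1)·f(k) = 1.
From deg A=1, deg B=0, deg C=0: d=-1.
Bound -1 < 0, so the key equation has no polynomial solution.

not Gosper-summable; s_k does not exist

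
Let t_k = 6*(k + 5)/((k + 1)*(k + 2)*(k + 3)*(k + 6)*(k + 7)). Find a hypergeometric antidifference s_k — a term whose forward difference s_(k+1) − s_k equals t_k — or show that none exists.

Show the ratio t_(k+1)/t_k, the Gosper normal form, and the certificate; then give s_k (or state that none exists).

Step 1: r(k) = (k + 1)*(k + 6)**2/((k + 4)*(k + 5)*(k + 8)).
A = k + 1, B = k + 8, C = k**3 + 14*k**2 + 65*k + 100.
Key eq: (k + 1)·f(k+1) = (k + 7)·f(k) + (k**3 + 14*k**2 + 65*k + 100).
d = 6 from the (1,1,3) case.
Match coefficients ⇒ f(k) = k*(k + 3)*(k + 4)**2*(k + 5)**2/36.
So s_k = (B(k−1)f/C)·t_k = (k*(k + 3)*(k + 4)*(k + 7)/36)·t_k = k*(k**2 + 9*k + 20)/(6*(k**3 + 9*k**2 + 20*k + 12)).
Check: Δs_k = 6*(k + 5)/(k**5 + 19*k**4 + 131*k**3 + 401*k**2 + 540*k + 252). ✓

s_k = k*(k**2 + 9*k + 20)/(6*(k**3 + 9*k**2 + 20*k + 12))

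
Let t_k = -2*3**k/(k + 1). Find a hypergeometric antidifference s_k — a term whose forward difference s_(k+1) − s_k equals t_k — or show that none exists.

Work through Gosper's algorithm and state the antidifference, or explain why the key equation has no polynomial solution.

Compute t_(k+1)/t_k: get 3*(k + 1)/(k + 2).
Factor: A=3*k + 3; B=k + 2; C=1.
Need (3*k + 3)·f(k+1) − (k + 1)·f(k) = 1.
From deg A=1, deg B=1, deg C=0: d=-1.
Negative degree bound (-1): no f exists, t_k not Gosper-summable.

none (Gosper's algorithm certifies no s_k)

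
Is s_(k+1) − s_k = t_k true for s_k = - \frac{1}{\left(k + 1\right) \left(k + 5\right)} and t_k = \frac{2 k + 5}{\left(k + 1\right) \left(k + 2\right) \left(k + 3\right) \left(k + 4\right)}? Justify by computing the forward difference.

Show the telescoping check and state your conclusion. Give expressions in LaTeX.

s_(k+1) = -1/((k + 2)*(k + 6))
s_(k+1) − s_k = (2*k + 7)/(k**4 + 14*k**3 + 65*k**2 + 112*k + 60)
(s_(k+1) − s_k) − t_k = 6*(-k**2 - 7*k - 11)/(k**6 + 21*k**5 + 175*k**4 + 735*k**3 + 1624*k**2 + 1764*k + 720)

Invalid: residual \frac{6 \left(- k^{2} - 7 k - 11\right)}{k^{6} + 21 k^{5} + 175 k^{4} + 735 k^{3} + 1624 k^{2} + 1764 k + 720} ≠ 0.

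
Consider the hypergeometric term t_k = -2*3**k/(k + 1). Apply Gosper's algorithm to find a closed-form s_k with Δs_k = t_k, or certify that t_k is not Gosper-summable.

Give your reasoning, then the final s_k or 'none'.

The ratio is 3*(k + 1)/(k + 2).
So A=3*k + 3 and B=k + 2, with C=1.
Solve (3*k + 3)·f(k+1) − (k + 1)·f(k) = 1.
deg f ≤ -1 (via 1,1,0).
Negative degree bound (-1): no f exists, t_k not Gosper-summable.

none — t_k is not Gosper-summable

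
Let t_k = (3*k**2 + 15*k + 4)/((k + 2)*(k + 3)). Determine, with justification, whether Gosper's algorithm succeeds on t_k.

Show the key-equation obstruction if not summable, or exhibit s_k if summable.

Yes. s_k = k*(3*k - 1)/(k + 2).

r(k) = (k + 2)*(15*k + 3*(k + 1)**2 + 19)/((k + 4)*(3*k**2 + 15*k + 4)) after simplifying.
A = k + 2, B = k + 4, C = k**2 + 5*k + 4/3.
Solve (k + 2)·f(k+1) − (k + 3)·f(k) = k**2 + 5*k + 4/3.
Bound: deg f ≤ 2.
Solve for f: f(k) = k*(3*k - 1)/3 (degree 2 ≤ 2).
Certificate R = B(k−1)f/C = k*(k + 3)*(3*k - 1)/(3*k**2 + 15*k + 4) gives s_k = k*(3*k - 1)/(k + 2).
s_(k+1) − s_k = (3*k**2 + 15*k + 4)/(k**2 + 5*k + 6) = t_k.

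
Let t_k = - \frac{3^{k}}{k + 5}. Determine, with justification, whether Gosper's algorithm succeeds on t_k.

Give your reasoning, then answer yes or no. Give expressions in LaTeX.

No; the degree bound rules out any f.

Step 1: r(k) = 3*(k + 5)/(k + 6).
Normal form (A,B,C) = (3*k + 15, k + 6, 1).
Set up (3*k + 15)·f(k+1) − (k + 5)·f(k) − (1) = 0.
From deg A=1, deg B=1, deg C=0: d=-1.
Bound -1 < 0, so the key equation has no polynomial solution.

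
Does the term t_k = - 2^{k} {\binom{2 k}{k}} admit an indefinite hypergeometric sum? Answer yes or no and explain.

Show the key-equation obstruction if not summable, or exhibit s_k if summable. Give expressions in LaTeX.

No. Not Gosper-summable.

Ratio r(k) = 4*(2*k + 1)/(k + 1).
Factor: A=8*k + 4; B=k + 1; C=1.
Key eq: (8*k + 4)·f(k+1) = (k)·f(k) + (1).
Bound: deg f ≤ -1.
d = -1 < 0 ⇒ no nonzero polynomial f; not summable.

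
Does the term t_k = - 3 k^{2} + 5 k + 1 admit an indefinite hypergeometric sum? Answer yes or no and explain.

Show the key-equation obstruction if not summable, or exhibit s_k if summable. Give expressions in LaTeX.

Yes. s_k = k \left(- k^{2} + 4 k - 2\right).

r(k) = (3*k**2 + k - 3)/(3*k**2 - 5*k - 1) after simplifying.
Take A(k)=1, B(k)=1, C(k)=k**2 - 5*k/3 - 1/3.
Solve (1)·f(k+1) − (1)·f(k) = k**2 - 5*k/3 - 1/3.
From deg A=0, deg B=0, deg C=2: d=3.
Solve for f: f(k) = k*(k**2 - 4*k + 2)/3 (degree 3 ≤ 3).
Then R = B(k−1)f/C = k*(k**2 - 4*k + 2)/(3*k**2 - 5*k - 1), so s_k = R(k)·t_k = k*(-k**2 + 4*k - 2).
Check: Δs_k = -3*k**2 + 5*k + 1. ✓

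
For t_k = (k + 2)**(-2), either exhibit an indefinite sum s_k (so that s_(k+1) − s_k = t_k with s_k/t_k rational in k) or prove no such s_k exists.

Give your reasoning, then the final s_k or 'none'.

none — t_k is not Gosper-summable

Ratio r(k) = (k + 2)**2/(k + 3)**2.
A = k**2 + 4*k + 4, B = k**2 + 6*k + 9, C = 1.
Need (k**2 + 4*k + 4)·f(k+1) − (k**2 + 4*k + 4)·f(k) = 1.
Bound: deg f ≤ 0.
Generic f = c0 gives residual -1; -1 = 0 cannot hold, so t_k is not Gosper-summable.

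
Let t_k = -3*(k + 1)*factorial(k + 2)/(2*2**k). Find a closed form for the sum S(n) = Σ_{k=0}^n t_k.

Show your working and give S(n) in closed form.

S(n) = 6 - 3*factorial(n + 3)/(2*2**n)

Compute t_(k+1)/t_k: get (k + 2)*(k + 3)/(2*(k + 1)).
Factor: A=k/2 + 3/2; B=1; C=k + 1.
Need (k/2 + 3/2)·f(k+1) − (1)·f(k) = k + 1.
deg f ≤ 0 (via 1,0,1).
Coefficient equations give f(k) = 2.
Get s_k = R·t_k = -3*factorial(k + 2)/2**k with R(k) = B(k−1)f(k)/C(k) = 2/(k + 1).
s_(k+1) − s_k = -3*(k + 1)*factorial(k + 2)/(2*2**k) = t_k.
Telescope: S(n) = s_(n+1) − s_(0) = -3*2**(-n - 1)*factorial(n + 3) − (-6) = 6 - 3*factorial(n + 3)/(2*2**n).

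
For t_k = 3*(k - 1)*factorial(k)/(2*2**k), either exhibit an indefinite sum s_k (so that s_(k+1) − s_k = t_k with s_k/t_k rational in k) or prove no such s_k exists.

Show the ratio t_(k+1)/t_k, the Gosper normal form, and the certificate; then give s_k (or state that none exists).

s_k = 3*factorial(k)/2**k

Step 1: r(k) = k*(k + 1)/(2*(k - 1)).
A = k/2 + 1/2, B = 1, C = k - 1.
Need (k/2 + 1/2)·f(k+1) − (1)·f(k) = k - 1.
Degrees (1,0,1) ⇒ d ≤ 0.
Coefficient equations give f(k) = 2.
Certificate R = B(k−1)f/C = 2/(k - 1) gives s_k = 3*factorial(k)/2**k.
Δs = 3*(k - 1)*factorial(k)/(2*2**k), as required.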